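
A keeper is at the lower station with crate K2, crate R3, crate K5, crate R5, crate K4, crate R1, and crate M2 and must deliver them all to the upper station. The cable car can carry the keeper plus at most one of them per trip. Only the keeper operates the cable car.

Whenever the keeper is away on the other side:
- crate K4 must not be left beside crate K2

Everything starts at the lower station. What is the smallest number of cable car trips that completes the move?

13

Counting alone: the keeper can take at most 1 across per trip to the upper station, so moving all 7 needs at least 7 loaded trips out, with a return between consecutive ones — at least 13 crossings.
The plan below uses exactly 13 crossings, so it is optimal:
1. Keeper goes to the upper station with crate K2.  [the lower station: crate K4, crate K5, crate M2, crate R1, crate R3, crate R5 | the upper station: crate K2]
2. Keeper goes back to the lower station alone.  [the lower station: crate K4, crate K5, crate M2, crate R1, crate R3, crate R5 | the upper station: crate K2]
3. Keeper goes to the upper station with crate R3.  [the lower station: crate K4, crate K5, crate M2, crate R1, crate R5 | the upper station: crate K2, crate R3]
4. Keeper goes back to the lower station alone.  [the lower station: crate K4, crate K5, crate M2, crate R1, crate R5 | the upper station: crate K2, crate R3]
5. Keeper goes to the upper station with crate K5.  [the lower station: crate K4, crate M2, crate R1, crate R5 | the upper station: crate K2, crate K5, crate R3]
6. Keeper goes back to the lower station alone.  [the lower station: crate K4, crate M2, crate R1, crate R5 | the upper station: crate K2, crate K5, crate R3]
7. Keeper goes to the upper station with crate R5.  [the lower station: crate K4, crate M2, crate R1 | the upper station: crate K2, crate K5, crate R3, crate R5]
8. Keeper goes back to the lower station alone.  [the lower station: crate K4, crate M2, crate R1 | the upper station: crate K2, crate K5, crate R3, crate R5]
9. Keeper goes to the upper station with crate R1.  [the lower station: crate K4, crate M2 | the upper station: crate K2, crate K5, crate R1, crate R3, crate R5]
10. Keeper goes back to the lower station alone.  [the lower station: crate K4, crate M2 | the upper station: crate K2, crate K5, crate R1, crate R3, crate R5]
11. Keeper goes to the upper station with crate M2.  [the lower station: crate K4 | the upper station: crate K2, crate K5, crate M2, crate R1, crate R3, crate R5]
12. Keeper goes back to the lower station alone.  [the lower station: crate K4 | the upper station: crate K2, crate K5, crate M2, crate R1, crate R3, crate R5]
13. Keeper goes to the upper station with crate K4.  [the lower station: — | the upper station: crate K2, crate K4, crate K5, crate M2, crate R1, crate R3, crate R5]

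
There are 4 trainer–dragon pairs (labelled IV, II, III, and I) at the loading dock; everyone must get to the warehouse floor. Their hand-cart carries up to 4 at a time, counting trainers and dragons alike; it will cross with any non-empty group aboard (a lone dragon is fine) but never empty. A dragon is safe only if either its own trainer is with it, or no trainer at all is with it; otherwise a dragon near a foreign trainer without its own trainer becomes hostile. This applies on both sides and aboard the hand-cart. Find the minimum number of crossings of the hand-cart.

Counting alone: each trip to the warehouse floor takes at most 4 across and each return brings at least 1 back, so after t trips out (and t−1 returns) at most 4t − (t−1) of the 8 are across; that first reaches 8 at t = 3, so at least 5 crossings are needed.
The plan below uses exactly 5 crossings, so it is optimal:
1. dragon IV and trainer IV cross → the warehouse floor.
2. trainer IV crosses ← the loading dock.
3. trainer I, trainer II, trainer III, and trainer IV cross → the warehouse floor.
4. dragon IV crosses ← the loading dock.
5. dragon I, dragon II, dragon III, and dragon IV cross → the warehouse floor.

5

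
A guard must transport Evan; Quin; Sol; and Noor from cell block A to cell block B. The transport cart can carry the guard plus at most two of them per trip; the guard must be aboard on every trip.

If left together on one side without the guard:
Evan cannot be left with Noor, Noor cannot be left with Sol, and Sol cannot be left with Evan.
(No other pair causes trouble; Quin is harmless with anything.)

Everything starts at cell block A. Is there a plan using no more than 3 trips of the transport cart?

Counting alone: the guard can take at most 2 across per trip to cell block B, so moving all 4 needs at least 2 loaded trips out, with a return between consecutive ones — at least 3 crossings.
The safety rule pushes this higher. Following every safe sequence of crossings, the most of the 4 that can be at cell block B as the transport cart arrives there on crossing 3 is 3 — never all 4.
So the move cannot be finished within 3 crossings. (The shortest complete plan takes 5:)
1. Guard goes to cell block B with Evan and Sol.
2. Guard goes back to cell block A with Evan.
3. Guard goes to cell block B with Evan and Quin.
4. Guard goes back to cell block A with Evan.
5. Guard goes to cell block B with Evan and Noor.

No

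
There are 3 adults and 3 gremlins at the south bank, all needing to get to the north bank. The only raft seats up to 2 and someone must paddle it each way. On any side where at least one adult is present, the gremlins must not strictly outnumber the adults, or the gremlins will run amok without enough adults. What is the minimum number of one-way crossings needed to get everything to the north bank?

Counting alone: each trip to the north bank takes at most 2 across and each return brings at least 1 back, so after t trips out (and t−1 returns) at most 2t − (t−1) of the 6 are across; that first reaches 6 at t = 5, so at least 9 crossings are needed.
The safety rule pushes this higher. Following every safe sequence of crossings, the most of the 6 that can be at the north bank as the raft arrives there on crossing 9 is 5 — never all 6.
So no plan with fewer than 11 crossings exists, and this one achieves 11:
1. 2 gremlins → the north bank.  (the south bank: 3A 1G; the north bank: 0A 2G)
2. 1 gremlin ← the south bank.  (the south bank: 3A 2G; the north bank: 0A 1G)
3. 2 gremlins → the north bank.  (the south bank: 3A 0G; the north bank: 0A 3G)
4. 1 gremlin ← the south bank.  (the south bank: 3A 1G; the north bank: 0A 2G)
5. 2 adults → the north bank.  (the south bank: 1A 1G; the north bank: 2A 2G)
6. 1 adult and 1 gremlin ← the south bank.  (the south bank: 2A 2G; the north bank: 1A 1G)
7. 2 adults → the north bank.  (the south bank: 0A 2G; the north bank: 3A 1G)
8. 1 gremlin ← the south bank.  (the south bank: 0A 3G; the north bank: 3A 0G)
9. 2 gremlins → the north bank.  (the south bank: 0A 1G; the north bank: 3A 2G)
10. 1 gremlin ← the south bank.  (the south bank: 0A 2G; the north bank: 3A 1G)
11. 2 gremlins → the north bank.  (the south bank: 0A 0G; the north bank: 3A 3G)

11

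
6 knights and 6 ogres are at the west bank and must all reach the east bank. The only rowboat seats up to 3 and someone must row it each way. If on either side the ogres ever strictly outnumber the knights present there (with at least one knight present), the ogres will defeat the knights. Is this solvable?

No

Following every safe sequence of crossings from the start, the most of the 12 that can be at the east bank as the rowboat arrives there on crossings 1, 3, 5 is 3, 5, 6 respectively; the best ever achieved is 6 of 12.
From crossing 7 on, no configuration arises that was not already reachable earlier: only 17 distinct safe configurations (who is on which side, and where the rowboat is) can ever be reached, none of them has everyone across, and every continuation just revisits them. They are: 0 knights + 0 ogres across (rowboat back at the start); 0 knights + 1 ogre across (rowboat there); 0 knights + 1 ogre across (rowboat back at the start); 0 knights + 2 ogres across (rowboat there); 0 knights + 2 ogres across (rowboat back at the start); 0 knights + 3 ogres across (rowboat there); 0 knights + 3 ogres across (rowboat back at the start); 0 knights + 4 ogres across (rowboat there); 0 knights + 4 ogres across (rowboat back at the start); 0 knights + 5 ogres across (rowboat there); 0 knights + 5 ogres across (rowboat back at the start); 0 knights + 6 ogres across (rowboat there); 1 knight + 1 ogre across (rowboat there); 1 knight + 1 ogre across (rowboat back at the start); 2 knights + 2 ogres across (rowboat there); 2 knights + 2 ogres across (rowboat back at the start); 3 knights + 3 ogres across (rowboat there). So no valid plan exists.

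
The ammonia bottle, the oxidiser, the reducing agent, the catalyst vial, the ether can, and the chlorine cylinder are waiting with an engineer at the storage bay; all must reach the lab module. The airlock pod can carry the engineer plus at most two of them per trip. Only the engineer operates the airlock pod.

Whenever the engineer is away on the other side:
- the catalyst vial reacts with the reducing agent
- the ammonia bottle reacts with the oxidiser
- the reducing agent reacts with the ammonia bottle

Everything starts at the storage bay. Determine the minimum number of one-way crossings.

Counting alone: the engineer can take at most 2 across per trip to the lab module, so moving all 6 needs at least 3 loaded trips out, with a return between consecutive ones — at least 5 crossings.
The plan below uses exactly 5 crossings, so it is optimal:
1. Engineer goes to the lab module with the ammonia bottle and the catalyst vial.  [the storage bay: the chlorine cylinder, the ether can, the oxidiser, the reducing agent | the lab module: the ammonia bottle, the catalyst vial]
2. Engineer goes back to the storage bay alone.  [the storage bay: the chlorine cylinder, the ether can, the oxidiser, the reducing agent | the lab module: the ammonia bottle, the catalyst vial]
3. Engineer goes to the lab module with the chlorine cylinder and the ether can.  [the storage bay: the oxidiser, the reducing agent | the lab module: the ammonia bottle, the catalyst vial, the chlorine cylinder, the ether can]
4. Engineer goes back to the storage bay alone.  [the storage bay: the oxidiser, the reducing agent | the lab module: the ammonia bottle, the catalyst vial, the chlorine cylinder, the ether can]
5. Engineer goes to the lab module with the oxidiser and the reducing agent.  [the storage bay: — | the lab module: the ammonia bottle, the catalyst vial, the chlorine cylinder, the ether can, the oxidiser, the reducing agent]

5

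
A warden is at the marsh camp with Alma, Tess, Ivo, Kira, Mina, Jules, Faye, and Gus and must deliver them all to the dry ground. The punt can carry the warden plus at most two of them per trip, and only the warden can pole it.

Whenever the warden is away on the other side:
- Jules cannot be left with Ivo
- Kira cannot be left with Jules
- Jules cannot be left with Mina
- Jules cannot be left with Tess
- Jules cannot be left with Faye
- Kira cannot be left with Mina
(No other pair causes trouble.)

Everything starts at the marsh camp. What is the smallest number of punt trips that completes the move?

13

Counting alone: the warden can take at most 2 across per trip to the dry ground, so moving all 8 needs at least 4 loaded trips out, with a return between consecutive ones — at least 7 crossings.
The safety rule pushes this higher. Following every safe sequence of crossings, the most of the 8 that can be at the dry ground as the punt arrives there on crossings 7, 9, 11 is 5, 6, 7 respectively — never all 8.
So no plan with fewer than 13 crossings exists, and this one achieves 13:
1. Warden goes to the dry ground with Jules and Kira.  [the marsh camp: Alma, Faye, Gus, Ivo, Mina, Tess | the dry ground: Jules, Kira]
2. Warden goes back to the marsh camp with Kira.  [the marsh camp: Alma, Faye, Gus, Ivo, Kira, Mina, Tess | the dry ground: Jules]
3. Warden goes to the dry ground with Alma and Kira.  [the marsh camp: Faye, Gus, Ivo, Mina, Tess | the dry ground: Alma, Jules, Kira]
4. Warden goes back to the marsh camp with Kira.  [the marsh camp: Faye, Gus, Ivo, Kira, Mina, Tess | the dry ground: Alma, Jules]
5. Warden goes to the dry ground with Kira and Tess.  [the marsh camp: Faye, Gus, Ivo, Mina | the dry ground: Alma, Jules, Kira, Tess]
6. Warden goes back to the marsh camp with Jules.  [the marsh camp: Faye, Gus, Ivo, Jules, Mina | the dry ground: Alma, Kira, Tess]
7. Warden goes to the dry ground with Ivo and Jules.  [the marsh camp: Faye, Gus, Mina | the dry ground: Alma, Ivo, Jules, Kira, Tess]
8. Warden goes back to the marsh camp with Jules.  [the marsh camp: Faye, Gus, Jules, Mina | the dry ground: Alma, Ivo, Kira, Tess]
9. Warden goes to the dry ground with Faye and Mina.  [the marsh camp: Gus, Jules | the dry ground: Alma, Faye, Ivo, Kira, Mina, Tess]
10. Warden goes back to the marsh camp with Kira.  [the marsh camp: Gus, Jules, Kira | the dry ground: Alma, Faye, Ivo, Mina, Tess]
11. Warden goes to the dry ground with Gus and Kira.  [the marsh camp: Jules | the dry ground: Alma, Faye, Gus, Ivo, Kira, Mina, Tess]
12. Warden goes back to the marsh camp with Kira.  [the marsh camp: Jules, Kira | the dry ground: Alma, Faye, Gus, Ivo, Mina, Tess]
13. Warden goes to the dry ground with Jules and Kira.  [the marsh camp: — | the dry ground: Alma, Faye, Gus, Ivo, Jules, Kira, Mina, Tess]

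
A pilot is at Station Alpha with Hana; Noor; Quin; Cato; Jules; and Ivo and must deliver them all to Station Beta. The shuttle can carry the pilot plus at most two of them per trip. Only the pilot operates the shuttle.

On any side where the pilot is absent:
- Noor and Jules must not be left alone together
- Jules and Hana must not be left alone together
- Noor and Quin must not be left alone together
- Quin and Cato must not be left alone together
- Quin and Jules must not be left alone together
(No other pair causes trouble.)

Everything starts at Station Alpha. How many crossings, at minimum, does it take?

9

Counting alone: the pilot can take at most 2 across per trip to Station Beta, so moving all 6 needs at least 3 loaded trips out, with a return between consecutive ones — at least 5 crossings.
The safety rule pushes this higher. Following every safe sequence of crossings, the most of the 6 that can be at Station Beta as the shuttle arrives there on crossings 5, 7 is 4, 5 respectively — never all 6.
So no plan with fewer than 9 crossings exists, and this one achieves 9:
1. Pilot goes to Station Beta with Jules and Quin.
2. Pilot goes back to Station Alpha with Quin.
3. Pilot goes to Station Beta with Hana and Quin.
4. Pilot goes back to Station Alpha with Jules.
5. Pilot goes to Station Beta with Cato and Noor.
6. Pilot goes back to Station Alpha with Quin.
7. Pilot goes to Station Beta with Ivo and Quin.
8. Pilot goes back to Station Alpha with Quin.
9. Pilot goes to Station Beta with Jules and Quin.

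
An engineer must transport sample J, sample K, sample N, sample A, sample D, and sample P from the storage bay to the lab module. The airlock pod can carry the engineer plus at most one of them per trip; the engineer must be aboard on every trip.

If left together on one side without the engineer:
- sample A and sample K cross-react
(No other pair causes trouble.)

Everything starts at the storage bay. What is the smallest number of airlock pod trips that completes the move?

11

Counting alone: the engineer can take at most 1 across per trip to the lab module, so moving all 6 needs at least 6 loaded trips out, with a return between consecutive ones — at least 11 crossings.
The plan below uses exactly 11 crossings, so it is optimal:
1. Engineer goes to the lab module with sample K.  [the storage bay: sample A, sample D, sample J, sample N, sample P | the lab module: sample K]
2. Engineer goes back to the storage bay alone.  [the storage bay: sample A, sample D, sample J, sample N, sample P | the lab module: sample K]
3. Engineer goes to the lab module with sample J.  [the storage bay: sample A, sample D, sample N, sample P | the lab module: sample J, sample K]
4. Engineer goes back to the storage bay alone.  [the storage bay: sample A, sample D, sample N, sample P | the lab module: sample J, sample K]
5. Engineer goes to the lab module with sample N.  [the storage bay: sample A, sample D, sample P | the lab module: sample J, sample K, sample N]
6. Engineer goes back to the storage bay alone.  [the storage bay: sample A, sample D, sample P | the lab module: sample J, sample K, sample N]
7. Engineer goes to the lab module with sample D.  [the storage bay: sample A, sample P | the lab module: sample D, sample J, sample K, sample N]
8. Engineer goes back to the storage bay alone.  [the storage bay: sample A, sample P | the lab module: sample D, sample J, sample K, sample N]
9. Engineer goes to the lab module with sample P.  [the storage bay: sample A | the lab module: sample D, sample J, sample K, sample N, sample P]
10. Engineer goes back to the storage bay alone.  [the storage bay: sample A | the lab module: sample D, sample J, sample K, sample N, sample P]
11. Engineer goes to the lab module with sample A.  [the storage bay: — | the lab module: sample A, sample D, sample J, sample K, sample N, sample P]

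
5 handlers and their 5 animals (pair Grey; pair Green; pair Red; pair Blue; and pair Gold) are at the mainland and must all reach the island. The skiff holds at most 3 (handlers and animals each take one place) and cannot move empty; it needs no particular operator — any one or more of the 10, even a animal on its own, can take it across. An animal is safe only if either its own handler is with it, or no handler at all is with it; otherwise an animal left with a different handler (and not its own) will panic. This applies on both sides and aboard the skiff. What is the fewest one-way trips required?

11

Counting alone: each trip to the island takes at most 3 across and each return brings at least 1 back, so after t trips out (and t−1 returns) at most 3t − (t−1) of the 10 are across; that first reaches 10 at t = 5, so at least 9 crossings are needed.
The safety rule pushes this higher. Following every safe sequence of crossings, the most of the 10 that can be at the island as the skiff arrives there on crossing 9 is 9 — never all 10.
So no plan with fewer than 11 crossings exists, and this one achieves 11:
1. animal Grey and handler Grey cross → the island.
2. handler Grey crosses ← the mainland.
3. animal Blue, animal Green, and animal Red cross → the island.
4. animal Grey crosses ← the mainland.
5. handler Blue, handler Green, and handler Red cross → the island.
6. animal Green and handler Green cross ← the mainland.
7. handler Gold, handler Green, and handler Grey cross → the island.
8. animal Red crosses ← the mainland.
9. animal Green and animal Grey cross → the island.
10. animal Grey crosses ← the mainland.
11. animal Gold, animal Grey, and animal Red cross → the island.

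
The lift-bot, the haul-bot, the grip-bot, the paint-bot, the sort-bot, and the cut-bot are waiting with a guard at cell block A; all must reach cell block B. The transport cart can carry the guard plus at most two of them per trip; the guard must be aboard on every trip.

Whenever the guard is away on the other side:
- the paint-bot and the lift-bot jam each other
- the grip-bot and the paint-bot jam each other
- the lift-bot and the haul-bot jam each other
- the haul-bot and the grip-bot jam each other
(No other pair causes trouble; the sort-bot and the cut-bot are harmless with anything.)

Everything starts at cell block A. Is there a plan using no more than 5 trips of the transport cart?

Yes — this plan uses 5 crossings (≤ 5):
1. Guard goes to cell block B with the grip-bot and the lift-bot.  [cell block A: the cut-bot, the haul-bot, the paint-bot, the sort-bot | cell block B: the grip-bot, the lift-bot]
2. Guard goes back to cell block A alone.  [cell block A: the cut-bot, the haul-bot, the paint-bot, the sort-bot | cell block B: the grip-bot, the lift-bot]
3. Guard goes to cell block B with the cut-bot and the sort-bot.  [cell block A: the haul-bot, the paint-bot | cell block B: the cut-bot, the grip-bot, the lift-bot, the sort-bot]
4. Guard goes back to cell block A alone.  [cell block A: the haul-bot, the paint-bot | cell block B: the cut-bot, the grip-bot, the lift-bot, the sort-bot]
5. Guard goes to cell block B with the haul-bot and the paint-bot.  [cell block A: — | cell block B: the cut-bot, the grip-bot, the haul-bot, the lift-bot, the paint-bot, the sort-bot]

Yes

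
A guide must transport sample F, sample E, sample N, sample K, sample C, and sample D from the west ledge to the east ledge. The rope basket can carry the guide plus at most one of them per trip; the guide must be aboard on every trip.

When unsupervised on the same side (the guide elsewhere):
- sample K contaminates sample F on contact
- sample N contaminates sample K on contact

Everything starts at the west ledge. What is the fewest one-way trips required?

13

Counting alone: the guide can take at most 1 across per trip to the east ledge, so moving all 6 needs at least 6 loaded trips out, with a return between consecutive ones — at least 11 crossings.
The safety rule pushes this higher. Following every safe sequence of crossings, the most of the 6 that can be at the east ledge as the rope basket arrives there on crossing 11 is 5 — never all 6.
So no plan with fewer than 13 crossings exists, and this one achieves 13:
1. Guide goes to the east ledge with sample K.  [the west ledge: sample C, sample D, sample E, sample F, sample N | the east ledge: sample K]
2. Guide goes back to the west ledge alone.  [the west ledge: sample C, sample D, sample E, sample F, sample N | the east ledge: sample K]
3. Guide goes to the east ledge with sample F.  [the west ledge: sample C, sample D, sample E, sample N | the east ledge: sample F, sample K]
4. Guide goes back to the west ledge with sample K.  [the west ledge: sample C, sample D, sample E, sample K, sample N | the east ledge: sample F]
5. Guide goes to the east ledge with sample N.  [the west ledge: sample C, sample D, sample E, sample K | the east ledge: sample F, sample N]
6. Guide goes back to the west ledge alone.  [the west ledge: sample C, sample D, sample E, sample K | the east ledge: sample F, sample N]
7. Guide goes to the east ledge with sample E.  [the west ledge: sample C, sample D, sample K | the east ledge: sample E, sample F, sample N]
8. Guide goes back to the west ledge alone.  [the west ledge: sample C, sample D, sample K | the east ledge: sample E, sample F, sample N]
9. Guide goes to the east ledge with sample C.  [the west ledge: sample D, sample K | the east ledge: sample C, sample E, sample F, sample N]
10. Guide goes back to the west ledge alone.  [the west ledge: sample D, sample K | the east ledge: sample C, sample E, sample F, sample N]
11. Guide goes to the east ledge with sample D.  [the west ledge: sample K | the east ledge: sample C, sample D, sample E, sample F, sample N]
12. Guide goes back to the west ledge alone.  [the west ledge: sample K | the east ledge: sample C, sample D, sample E, sample F, sample N]
13. Guide goes to the east ledge with sample K.  [the west ledge: — | the east ledge: sample C, sample D, sample E, sample F, sample K, sample N]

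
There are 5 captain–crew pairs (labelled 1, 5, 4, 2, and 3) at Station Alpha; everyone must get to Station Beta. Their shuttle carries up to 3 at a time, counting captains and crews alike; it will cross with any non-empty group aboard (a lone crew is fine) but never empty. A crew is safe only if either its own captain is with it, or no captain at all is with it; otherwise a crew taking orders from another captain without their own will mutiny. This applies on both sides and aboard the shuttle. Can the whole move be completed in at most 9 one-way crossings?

Counting alone: each trip to Station Beta takes at most 3 across and each return brings at least 1 back, so after t trips out (and t−1 returns) at most 3t − (t−1) of the 10 are across; that first reaches 10 at t = 5, so at least 9 crossings are needed.
The safety rule pushes this higher. Following every safe sequence of crossings, the most of the 10 that can be at Station Beta as the shuttle arrives there on crossing 9 is 9 — never all 10.
So the move cannot be finished within 9 crossings. (The shortest complete plan takes 11:)
1. captain 1 and crew 1 cross → Station Beta.
2. captain 1 crosses ← Station Alpha.
3. crew 2, crew 4, and crew 5 cross → Station Beta.
4. crew 1 crosses ← Station Alpha.
5. captain 2, captain 4, and captain 5 cross → Station Beta.
6. captain 5 and crew 5 cross ← Station Alpha.
7. captain 1, captain 3, and captain 5 cross → Station Beta.
8. crew 4 crosses ← Station Alpha.
9. crew 1 and crew 5 cross → Station Beta.
10. crew 1 crosses ← Station Alpha.
11. crew 1, crew 3, and crew 4 cross → Station Beta.

No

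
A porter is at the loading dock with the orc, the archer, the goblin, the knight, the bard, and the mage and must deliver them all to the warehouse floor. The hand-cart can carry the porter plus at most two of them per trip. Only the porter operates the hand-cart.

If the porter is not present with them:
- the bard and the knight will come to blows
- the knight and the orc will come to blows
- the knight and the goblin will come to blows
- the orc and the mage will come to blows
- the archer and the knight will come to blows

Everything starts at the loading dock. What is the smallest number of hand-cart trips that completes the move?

7

Counting alone: the porter can take at most 2 across per trip to the warehouse floor, so moving all 6 needs at least 3 loaded trips out, with a return between consecutive ones — at least 5 crossings.
The safety rule pushes this higher. Following every safe sequence of crossings, the most of the 6 that can be at the warehouse floor as the hand-cart arrives there on crossing 5 is 5 — never all 6.
So no plan with fewer than 7 crossings exists, and this one achieves 7:
1. Porter goes to the warehouse floor with the knight and the orc.
2. Porter goes back to the loading dock with the orc.
3. Porter goes to the warehouse floor with the archer and the orc.
4. Porter goes back to the loading dock with the knight.
5. Porter goes to the warehouse floor with the bard and the goblin.
6. Porter goes back to the loading dock alone.
7. Porter goes to the warehouse floor with the knight and the mage.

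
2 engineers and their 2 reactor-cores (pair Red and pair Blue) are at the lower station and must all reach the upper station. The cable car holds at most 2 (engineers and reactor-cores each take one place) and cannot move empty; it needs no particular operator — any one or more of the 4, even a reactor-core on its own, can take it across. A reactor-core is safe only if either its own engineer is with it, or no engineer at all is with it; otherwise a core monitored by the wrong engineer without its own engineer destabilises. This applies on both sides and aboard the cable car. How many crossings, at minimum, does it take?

5

Counting alone: each trip to the upper station takes at most 2 across and each return brings at least 1 back, so after t trips out (and t−1 returns) at most 2t − (t−1) of the 4 are across; that first reaches 4 at t = 3, so at least 5 crossings are needed.
The plan below uses exactly 5 crossings, so it is optimal:
1. engineer Red and reactor-core Red cross → the upper station.
2. engineer Red crosses ← the lower station.
3. engineer Blue and engineer Red cross → the upper station.
4. engineer Blue crosses ← the lower station.
5. engineer Blue and reactor-core Blue cross → the upper station.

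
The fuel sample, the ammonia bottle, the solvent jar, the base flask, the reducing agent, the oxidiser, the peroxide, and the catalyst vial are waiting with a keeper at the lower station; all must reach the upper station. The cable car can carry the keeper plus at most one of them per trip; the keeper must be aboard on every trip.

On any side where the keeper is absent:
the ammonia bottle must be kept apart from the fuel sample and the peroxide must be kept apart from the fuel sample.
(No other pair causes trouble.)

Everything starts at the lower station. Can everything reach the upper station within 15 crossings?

No

Counting alone: the keeper can take at most 1 across per trip to the upper station, so moving all 8 needs at least 8 loaded trips out, with a return between consecutive ones — at least 15 crossings.
The safety rule pushes this higher. Following every safe sequence of crossings, the most of the 8 that can be at the upper station as the cable car arrives there on crossing 15 is 7 — never all 8.
So the move cannot be finished within 15 crossings. (The shortest complete plan takes 17:)
1. Keeper goes to the upper station with the fuel sample.
2. Keeper goes back to the lower station alone.
3. Keeper goes to the upper station with the ammonia bottle.
4. Keeper goes back to the lower station with the fuel sample.
5. Keeper goes to the upper station with the peroxide.
6. Keeper goes back to the lower station alone.
7. Keeper goes to the upper station with the solvent jar.
8. Keeper goes back to the lower station alone.
9. Keeper goes to the upper station with the base flask.
10. Keeper goes back to the lower station alone.
11. Keeper goes to the upper station with the reducing agent.
12. Keeper goes back to the lower station alone.
13. Keeper goes to the upper station with the oxidiser.
14. Keeper goes back to the lower station alone.
15. Keeper goes to the upper station with the catalyst vial.
16. Keeper goes back to the lower station alone.
17. Keeper goes to the upper station with the fuel sample.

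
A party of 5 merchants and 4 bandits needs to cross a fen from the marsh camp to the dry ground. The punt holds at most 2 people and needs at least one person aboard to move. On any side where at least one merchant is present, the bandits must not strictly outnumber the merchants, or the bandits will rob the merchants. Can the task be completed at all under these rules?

Yes

1. 2 bandits → the dry ground.  (the marsh camp: 5M 2B; the dry ground: 0M 2B)
2. 1 bandit ← the marsh camp.  (the marsh camp: 5M 3B; the dry ground: 0M 1B)
3. 2 bandits → the dry ground.  (the marsh camp: 5M 1B; the dry ground: 0M 3B)
4. 1 bandit ← the marsh camp.  (the marsh camp: 5M 2B; the dry ground: 0M 2B)
5. 2 merchants → the dry ground.  (the marsh camp: 3M 2B; the dry ground: 2M 2B)
6. 1 bandit ← the marsh camp.  (the marsh camp: 3M 3B; the dry ground: 2M 1B)
7. 1 merchant and 1 bandit → the dry ground.  (the marsh camp: 2M 2B; the dry ground: 3M 2B)
8. 1 merchant ← the marsh camp.  (the marsh camp: 3M 2B; the dry ground: 2M 2B)
9. 1 merchant and 1 bandit → the dry ground.  (the marsh camp: 2M 1B; the dry ground: 3M 3B)
10. 1 bandit ← the marsh camp.  (the marsh camp: 2M 2B; the dry ground: 3M 2B)
11. 1 merchant and 1 bandit → the dry ground.  (the marsh camp: 1M 1B; the dry ground: 4M 3B)
12. 1 merchant ← the marsh camp.  (the marsh camp: 2M 1B; the dry ground: 3M 3B)
13. 1 merchant and 1 bandit → the dry ground.  (the marsh camp: 1M 0B; the dry ground: 4M 4B)
14. 1 bandit ← the marsh camp.  (the marsh camp: 1M 1B; the dry ground: 4M 3B)
15. 1 merchant and 1 bandit → the dry ground.  (the marsh camp: 0M 0B; the dry ground: 5M 4B)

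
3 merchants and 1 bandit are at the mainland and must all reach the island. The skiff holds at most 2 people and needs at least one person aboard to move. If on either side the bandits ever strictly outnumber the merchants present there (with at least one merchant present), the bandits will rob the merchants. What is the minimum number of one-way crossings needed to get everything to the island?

5

Counting alone: each trip to the island takes at most 2 across and each return brings at least 1 back, so after t trips out (and t−1 returns) at most 2t − (t−1) of the 4 are across; that first reaches 4 at t = 3, so at least 5 crossings are needed.
The plan below uses exactly 5 crossings, so it is optimal:
1. 1 merchant and 1 bandit → the island.  (the mainland: 2M 0B; the island: 1M 1B)
2. 1 bandit ← the mainland.  (the mainland: 2M 1B; the island: 1M 0B)
3. 1 merchant and 1 bandit → the island.  (the mainland: 1M 0B; the island: 2M 1B)
4. 1 bandit ← the mainland.  (the mainland: 1M 1B; the island: 2M 0B)
5. 1 merchant and 1 bandit → the island.  (the mainland: 0M 0B; the island: 3M 1B)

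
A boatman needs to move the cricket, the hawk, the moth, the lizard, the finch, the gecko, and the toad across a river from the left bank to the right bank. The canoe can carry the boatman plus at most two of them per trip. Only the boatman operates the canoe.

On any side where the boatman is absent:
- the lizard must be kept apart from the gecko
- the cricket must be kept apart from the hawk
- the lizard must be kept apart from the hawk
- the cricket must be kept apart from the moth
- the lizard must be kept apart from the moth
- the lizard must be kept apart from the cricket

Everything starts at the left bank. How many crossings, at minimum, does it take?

11

Counting alone: the boatman can take at most 2 across per trip to the right bank, so moving all 7 needs at least 4 loaded trips out, with a return between consecutive ones — at least 7 crossings.
The safety rule pushes this higher. Following every safe sequence of crossings, the most of the 7 that can be at the right bank as the canoe arrives there on crossings 7, 9 is 5, 6 respectively — never all 7.
So no plan with fewer than 11 crossings exists, and this one achieves 11:
1. Boatman goes to the right bank with the cricket and the lizard.
2. Boatman goes back to the left bank with the cricket.
3. Boatman goes to the right bank with the cricket and the finch.
4. Boatman goes back to the left bank with the cricket.
5. Boatman goes to the right bank with the cricket and the gecko.
6. Boatman goes back to the left bank with the lizard.
7. Boatman goes to the right bank with the hawk and the moth.
8. Boatman goes back to the left bank with the cricket.
9. Boatman goes to the right bank with the cricket and the toad.
10. Boatman goes back to the left bank with the cricket.
11. Boatman goes to the right bank with the cricket and the lizard.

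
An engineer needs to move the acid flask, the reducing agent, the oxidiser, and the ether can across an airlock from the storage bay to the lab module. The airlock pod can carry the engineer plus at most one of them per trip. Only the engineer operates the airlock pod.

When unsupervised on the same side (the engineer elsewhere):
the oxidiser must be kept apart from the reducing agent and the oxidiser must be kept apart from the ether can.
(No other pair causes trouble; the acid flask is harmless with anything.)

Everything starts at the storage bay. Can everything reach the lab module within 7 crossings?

Counting alone: the engineer can take at most 1 across per trip to the lab module, so moving all 4 needs at least 4 loaded trips out, with a return between consecutive ones — at least 7 crossings.
The safety rule pushes this higher. Following every safe sequence of crossings, the most of the 4 that can be at the lab module as the airlock pod arrives there on crossing 7 is 3 — never all 4.
So the move cannot be finished within 7 crossings. (The shortest complete plan takes 9:)
1. Engineer goes to the lab module with the oxidiser.
2. Engineer goes back to the storage bay alone.
3. Engineer goes to the lab module with the acid flask.
4. Engineer goes back to the storage bay alone.
5. Engineer goes to the lab module with the reducing agent.
6. Engineer goes back to the storage bay with the oxidiser.
7. Engineer goes to the lab module with the ether can.
8. Engineer goes back to the storage bay alone.
9. Engineer goes to the lab module with the oxidiser.

No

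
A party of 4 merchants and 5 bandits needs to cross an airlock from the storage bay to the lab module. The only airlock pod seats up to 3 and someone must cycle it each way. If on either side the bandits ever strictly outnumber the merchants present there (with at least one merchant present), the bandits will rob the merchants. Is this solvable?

The bandits already outnumber the merchants at the storage bay before anyone moves, so the starting position itself is disallowed.

No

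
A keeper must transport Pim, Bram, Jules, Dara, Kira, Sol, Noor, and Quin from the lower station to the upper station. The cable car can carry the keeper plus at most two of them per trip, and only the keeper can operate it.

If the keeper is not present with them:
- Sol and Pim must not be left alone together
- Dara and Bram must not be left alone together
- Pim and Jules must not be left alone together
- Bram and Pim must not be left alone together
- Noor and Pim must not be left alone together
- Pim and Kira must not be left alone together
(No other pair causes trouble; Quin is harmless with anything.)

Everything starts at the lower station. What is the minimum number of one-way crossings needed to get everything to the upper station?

Counting alone: the keeper can take at most 2 across per trip to the upper station, so moving all 8 needs at least 4 loaded trips out, with a return between consecutive ones — at least 7 crossings.
The safety rule pushes this higher. Following every safe sequence of crossings, the most of the 8 that can be at the upper station as the cable car arrives there on crossings 7, 9 is 6, 7 respectively — never all 8.
So no plan with fewer than 11 crossings exists, and this one achieves 11:
1. Keeper goes to the upper station with Bram and Pim.  [the lower station: Dara, Jules, Kira, Noor, Quin, Sol | the upper station: Bram, Pim]
2. Keeper goes back to the lower station with Pim.  [the lower station: Dara, Jules, Kira, Noor, Pim, Quin, Sol | the upper station: Bram]
3. Keeper goes to the upper station with Jules and Pim.  [the lower station: Dara, Kira, Noor, Quin, Sol | the upper station: Bram, Jules, Pim]
4. Keeper goes back to the lower station with Pim.  [the lower station: Dara, Kira, Noor, Pim, Quin, Sol | the upper station: Bram, Jules]
5. Keeper goes to the upper station with Kira and Pim.  [the lower station: Dara, Noor, Quin, Sol | the upper station: Bram, Jules, Kira, Pim]
6. Keeper goes back to the lower station with Pim.  [the lower station: Dara, Noor, Pim, Quin, Sol | the upper station: Bram, Jules, Kira]
7. Keeper goes to the upper station with Pim and Sol.  [the lower station: Dara, Noor, Quin | the upper station: Bram, Jules, Kira, Pim, Sol]
8. Keeper goes back to the lower station with Pim.  [the lower station: Dara, Noor, Pim, Quin | the upper station: Bram, Jules, Kira, Sol]
9. Keeper goes to the upper station with Noor and Quin.  [the lower station: Dara, Pim | the upper station: Bram, Jules, Kira, Noor, Quin, Sol]
10. Keeper goes back to the lower station alone.  [the lower station: Dara, Pim | the upper station: Bram, Jules, Kira, Noor, Quin, Sol]
11. Keeper goes to the upper station with Dara and Pim.  [the lower station: — | the upper station: Bram, Dara, Jules, Kira, Noor, Pim, Quin, Sol]

11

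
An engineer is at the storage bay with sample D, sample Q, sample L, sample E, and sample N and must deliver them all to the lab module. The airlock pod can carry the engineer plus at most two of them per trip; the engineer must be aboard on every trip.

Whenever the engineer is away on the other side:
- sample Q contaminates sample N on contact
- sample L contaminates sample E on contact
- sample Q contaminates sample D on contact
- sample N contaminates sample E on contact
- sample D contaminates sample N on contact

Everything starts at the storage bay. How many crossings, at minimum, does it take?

Whatever the first load, the items left behind include a forbidden pair without the engineer. No opening move is safe, so no plan exists.

impossible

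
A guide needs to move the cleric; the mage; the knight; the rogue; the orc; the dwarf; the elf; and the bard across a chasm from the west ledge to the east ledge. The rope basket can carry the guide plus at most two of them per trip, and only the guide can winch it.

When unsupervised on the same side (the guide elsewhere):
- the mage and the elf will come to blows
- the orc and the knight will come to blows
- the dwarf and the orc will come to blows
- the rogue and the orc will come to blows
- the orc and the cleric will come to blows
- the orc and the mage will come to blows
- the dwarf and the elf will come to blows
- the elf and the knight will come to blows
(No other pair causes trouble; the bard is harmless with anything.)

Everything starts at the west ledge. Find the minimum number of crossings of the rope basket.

11

Counting alone: the guide can take at most 2 across per trip to the east ledge, so moving all 8 needs at least 4 loaded trips out, with a return between consecutive ones — at least 7 crossings.
The safety rule pushes this higher. Following every safe sequence of crossings, the most of the 8 that can be at the east ledge as the rope basket arrives there on crossings 7, 9 is 6, 7 respectively — never all 8.
So no plan with fewer than 11 crossings exists, and this one achieves 11:
1. Guide goes to the east ledge with the elf and the orc.  [the west ledge: the bard, the cleric, the dwarf, the knight, the mage, the rogue | the east ledge: the elf, the orc]
2. Guide goes back to the west ledge alone.  [the west ledge: the bard, the cleric, the dwarf, the knight, the mage, the rogue | the east ledge: the elf, the orc]
3. Guide goes to the east ledge with the bard.  [the west ledge: the cleric, the dwarf, the knight, the mage, the rogue | the east ledge: the bard, the elf, the orc]
4. Guide goes back to the west ledge alone.  [the west ledge: the cleric, the dwarf, the knight, the mage, the rogue | the east ledge: the bard, the elf, the orc]
5. Guide goes to the east ledge with the cleric and the rogue.  [the west ledge: the dwarf, the knight, the mage | the east ledge: the bard, the cleric, the elf, the orc, the rogue]
6. Guide goes back to the west ledge with the orc.  [the west ledge: the dwarf, the knight, the mage, the orc | the east ledge: the bard, the cleric, the elf, the rogue]
7. Guide goes to the east ledge with the mage and the orc.  [the west ledge: the dwarf, the knight | the east ledge: the bard, the cleric, the elf, the mage, the orc, the rogue]
8. Guide goes back to the west ledge with the elf and the orc.  [the west ledge: the dwarf, the elf, the knight, the orc | the east ledge: the bard, the cleric, the mage, the rogue]
9. Guide goes to the east ledge with the dwarf and the knight.  [the west ledge: the elf, the orc | the east ledge: the bard, the cleric, the dwarf, the knight, the mage, the rogue]
10. Guide goes back to the west ledge alone.  [the west ledge: the elf, the orc | the east ledge: the bard, the cleric, the dwarf, the knight, the mage, the rogue]
11. Guide goes to the east ledge with the elf and the orc.  [the west ledge: — | the east ledge: the bard, the cleric, the dwarf, the elf, the knight, the mage, the orc, the rogue]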